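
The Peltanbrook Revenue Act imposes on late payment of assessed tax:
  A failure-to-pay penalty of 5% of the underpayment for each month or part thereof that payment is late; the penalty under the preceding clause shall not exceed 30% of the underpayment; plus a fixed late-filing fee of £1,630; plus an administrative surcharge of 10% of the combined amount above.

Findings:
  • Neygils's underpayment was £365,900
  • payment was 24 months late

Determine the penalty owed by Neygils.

Accrued rate: 5% × 24 = 120%, capped at 30% → 30%
Failure-to-pay penalty: 30% of £365,900 = £109,770
Penalty before surcharge: £109,770 + £1,630 = £111,400
Administrative surcharge: 10% of £111,400 = £11,140
Total penalty: £111,400 + £11,140 = £122,540

£122,540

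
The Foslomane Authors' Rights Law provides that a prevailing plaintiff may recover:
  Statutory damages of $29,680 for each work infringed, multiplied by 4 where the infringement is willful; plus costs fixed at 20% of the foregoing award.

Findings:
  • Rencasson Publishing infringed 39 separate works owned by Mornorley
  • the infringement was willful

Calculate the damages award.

Statutory damages: 39 × $29,680 = $1,157,520
Multiplied by 4: 4 × $1,157,520 = $4,630,080
Costs: 20% of $4,630,080 = $926,016
Award plus costs: $4,630,080 + $926,016 = $5,556,096

$5,556,096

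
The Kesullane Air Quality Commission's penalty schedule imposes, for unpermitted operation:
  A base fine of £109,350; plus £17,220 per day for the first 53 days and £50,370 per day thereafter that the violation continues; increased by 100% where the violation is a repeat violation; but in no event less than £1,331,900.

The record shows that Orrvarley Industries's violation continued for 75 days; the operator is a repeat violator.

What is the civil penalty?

£4,260,300

First 53 days: 53 × £17,220 = £912,660
Remaining days: (75 − 53) × £50,370 = £1,108,140
Per-day component: £912,660 + £1,108,140 = £2,020,800
Base plus per-day: £109,350 + £2,020,800 = £2,130,150
Enhancement: 100% of £2,130,150 = £2,130,150
Enhanced fine: £2,130,150 + £2,130,150 = £4,260,300
Minimum £1,331,900: £4,260,300 meets the minimum, no increase.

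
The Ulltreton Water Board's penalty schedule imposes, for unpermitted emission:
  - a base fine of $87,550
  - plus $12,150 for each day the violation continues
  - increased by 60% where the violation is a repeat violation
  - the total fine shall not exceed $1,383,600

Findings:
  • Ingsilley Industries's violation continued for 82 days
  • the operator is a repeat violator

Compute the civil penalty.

Per-day component: 82 × $12,150 = $996,300
Base plus per-day: $87,550 + $996,300 = $1,083,850
Enhancement: 60% of $1,083,850 = $650,310
Enhanced fine: $1,083,850 + $650,310 = $1,734,160
Cap at $1,383,600: $1,734,160 exceeds the cap → $1,383,600

$1,383,600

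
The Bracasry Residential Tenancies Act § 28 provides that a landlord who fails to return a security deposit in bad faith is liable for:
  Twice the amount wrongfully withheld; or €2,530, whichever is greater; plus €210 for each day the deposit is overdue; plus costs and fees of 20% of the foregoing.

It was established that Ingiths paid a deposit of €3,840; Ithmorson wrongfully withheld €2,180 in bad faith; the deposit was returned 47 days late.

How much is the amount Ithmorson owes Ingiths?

Recovery: €17,076

Doubled: 2 × €2,180 = €4,360
Minimum €2,530: €4,360 meets the minimum, no increase.
Late-return penalty: 47 × €210 = €9,870
Damages plus late penalty: €4,360 + €9,870 = €14,230
Costs and fees: 20% of €14,230 = €2,846
Total recovery: €14,230 + €2,846 = €17,076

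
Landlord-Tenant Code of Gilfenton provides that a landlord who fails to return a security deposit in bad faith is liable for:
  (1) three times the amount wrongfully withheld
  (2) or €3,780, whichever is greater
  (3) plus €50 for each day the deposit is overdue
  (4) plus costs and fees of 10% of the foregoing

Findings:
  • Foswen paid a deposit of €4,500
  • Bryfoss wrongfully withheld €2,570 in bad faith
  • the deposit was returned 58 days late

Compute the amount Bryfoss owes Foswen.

€11,671

Trebled: 3 × €2,570 = €7,710
Minimum €3,780: €7,710 meets the minimum, no increase.
Late-return penalty: 58 × €50 = €2,900
Damages plus late penalty: €7,710 + €2,900 = €10,610
Costs and fees: 10% of €10,610 = €1,061
Total recovery: €10,610 + €1,061 = €11,671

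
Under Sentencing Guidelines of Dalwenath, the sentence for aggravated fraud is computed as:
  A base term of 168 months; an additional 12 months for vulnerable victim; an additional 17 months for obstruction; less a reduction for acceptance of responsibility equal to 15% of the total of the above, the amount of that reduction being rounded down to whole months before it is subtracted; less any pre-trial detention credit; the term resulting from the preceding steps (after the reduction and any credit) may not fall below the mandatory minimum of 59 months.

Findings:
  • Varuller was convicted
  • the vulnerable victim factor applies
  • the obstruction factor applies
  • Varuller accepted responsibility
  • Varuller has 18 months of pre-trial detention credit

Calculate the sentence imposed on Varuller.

150 months

Vulnerable victim enhancement: +12 months
Obstruction enhancement: +17 months
Adjusted term: 168 months + 12 months + 17 months = 197 months
Acceptance of responsibility reduction: 15% of 197 months = 29 months (rounded down)
After reduction: 197 − 29 = 168 months
Less pre-trial detention credit: 168 months − 18 months = 150 months
Minimum 59 months: 150 months meets the minimum, no increase.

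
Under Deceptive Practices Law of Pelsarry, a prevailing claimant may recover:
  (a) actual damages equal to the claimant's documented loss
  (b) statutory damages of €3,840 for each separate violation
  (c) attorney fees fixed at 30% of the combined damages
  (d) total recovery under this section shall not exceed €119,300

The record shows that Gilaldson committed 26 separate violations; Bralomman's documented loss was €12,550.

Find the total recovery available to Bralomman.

€119,300

Statutory damages: 26 × €3,840 = €99,840
Combined damages: €12,550 + €99,840 = €112,390
Attorney fees: 30% of €112,390 = €33,717
Total before cap: €112,390 + €33,717 = €146,107
Cap at €119,300: €146,107 exceeds the cap → €119,300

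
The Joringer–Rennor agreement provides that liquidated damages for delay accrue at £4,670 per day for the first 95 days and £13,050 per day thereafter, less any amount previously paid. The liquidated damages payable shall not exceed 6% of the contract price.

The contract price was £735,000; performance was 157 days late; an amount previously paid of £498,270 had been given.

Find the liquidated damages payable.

First 95 days: 95 × £4,670 = £443,650
Remaining days: (157 − 95) × £13,050 = £809,100
Accrued per-day damages: £443,650 + £809,100 = £1,252,750
Less amount previously paid: £1,252,750 − £498,270 = £754,480
Cap: 6% of £735,000 = £44,100
Cap at £44,100: £754,480 exceeds the cap → £44,100

£44,100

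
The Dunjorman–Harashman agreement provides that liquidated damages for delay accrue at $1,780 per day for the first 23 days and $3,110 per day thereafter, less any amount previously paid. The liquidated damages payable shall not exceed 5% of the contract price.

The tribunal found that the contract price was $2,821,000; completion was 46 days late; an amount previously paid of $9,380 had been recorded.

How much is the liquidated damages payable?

First 23 days: 23 × $1,780 = $40,940
Remaining days: (46 − 23) × $3,110 = $71,530
Accrued per-day damages: $40,940 + $71,530 = $112,470
Less amount previously paid: $112,470 − $9,380 = $103,090
Cap: 5% of $2,821,000 = $141,050
Cap at $141,050: $103,090 is within the cap, no reduction.

$103,090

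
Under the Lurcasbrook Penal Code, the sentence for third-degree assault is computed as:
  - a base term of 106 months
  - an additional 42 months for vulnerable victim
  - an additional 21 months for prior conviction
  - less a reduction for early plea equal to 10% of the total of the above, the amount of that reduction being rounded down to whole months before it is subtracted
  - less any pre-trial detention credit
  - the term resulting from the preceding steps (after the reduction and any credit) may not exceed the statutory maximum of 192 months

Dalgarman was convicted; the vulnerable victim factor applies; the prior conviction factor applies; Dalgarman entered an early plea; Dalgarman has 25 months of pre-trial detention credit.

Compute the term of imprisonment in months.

Vulnerable victim enhancement: +42 months
Prior conviction enhancement: +21 months
Adjusted term: 106 months + 42 months + 21 months = 169 months
Early plea reduction: 10% of 169 months = 16 months (rounded down)
After reduction: 169 − 16 = 153 months
Less pre-trial detention credit: 153 months − 25 months = 128 months
Cap at 192 months: 128 months is within the cap, no reduction.

128 months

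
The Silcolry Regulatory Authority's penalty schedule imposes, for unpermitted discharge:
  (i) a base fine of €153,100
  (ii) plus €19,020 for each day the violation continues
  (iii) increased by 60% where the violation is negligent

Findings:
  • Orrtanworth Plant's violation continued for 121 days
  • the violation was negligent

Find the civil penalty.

Per-day component: 121 × €19,020 = €2,301,420
Base plus per-day: €153,100 + €2,301,420 = €2,454,520
Enhancement: 60% of €2,454,520 = €1,472,712
Enhanced fine: €2,454,520 + €1,472,712 = €3,927,232

Civil penalty: €3,927,232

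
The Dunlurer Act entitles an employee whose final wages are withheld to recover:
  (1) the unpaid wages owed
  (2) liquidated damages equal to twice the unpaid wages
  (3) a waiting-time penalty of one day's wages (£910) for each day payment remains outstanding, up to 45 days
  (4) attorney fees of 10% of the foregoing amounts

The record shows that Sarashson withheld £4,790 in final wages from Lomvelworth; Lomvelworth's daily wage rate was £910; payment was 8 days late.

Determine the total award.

Doubled: 2 × £4,790 = £9,580
Penalty days: min(8, 45) = 8
Waiting-time penalty: 8 × £910 = £7,280
Subtotal: £4,790 + £9,580 + £7,280 = £21,650
Attorney fees: 10% of £21,650 = £2,165
Total award: £21,650 + £2,165 = £23,815

£23,815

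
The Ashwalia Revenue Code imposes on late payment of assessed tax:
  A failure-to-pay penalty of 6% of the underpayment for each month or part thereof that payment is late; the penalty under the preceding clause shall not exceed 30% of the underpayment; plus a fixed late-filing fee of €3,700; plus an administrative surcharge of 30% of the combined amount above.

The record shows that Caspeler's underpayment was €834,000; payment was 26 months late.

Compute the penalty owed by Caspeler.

Accrued rate: 6% × 26 = 156%, capped at 30% → 30%
Failure-to-pay penalty: 30% of €834,000 = €250,200
Penalty before surcharge: €250,200 + €3,700 = €253,900
Administrative surcharge: 30% of €253,900 = €76,170
Total penalty: €253,900 + €76,170 = €330,070

€330,070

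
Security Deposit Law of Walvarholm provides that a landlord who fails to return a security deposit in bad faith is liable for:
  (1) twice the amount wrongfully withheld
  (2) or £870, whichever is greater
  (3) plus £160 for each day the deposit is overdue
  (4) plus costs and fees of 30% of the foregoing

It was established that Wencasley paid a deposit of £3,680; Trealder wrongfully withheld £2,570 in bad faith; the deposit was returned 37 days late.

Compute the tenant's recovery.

Doubled: 2 × £2,570 = £5,140
Minimum £870: £5,140 meets the minimum, no increase.
Late-return penalty: 37 × £160 = £5,920
Damages plus late penalty: £5,140 + £5,920 = £11,060
Costs and fees: 30% of £11,060 = £3,318
Total recovery: £11,060 + £3,318 = £14,378

£14,378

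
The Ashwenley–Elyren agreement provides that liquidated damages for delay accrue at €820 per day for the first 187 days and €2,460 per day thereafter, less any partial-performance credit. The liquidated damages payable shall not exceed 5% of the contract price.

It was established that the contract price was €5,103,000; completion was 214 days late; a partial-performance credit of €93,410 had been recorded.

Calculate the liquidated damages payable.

€126,350

First 187 days: 187 × €820 = €153,340
Remaining days: (214 − 187) × €2,460 = €66,420
Accrued per-day damages: €153,340 + €66,420 = €219,760
Less partial-performance credit: €219,760 − €93,410 = €126,350
Cap: 5% of €5,103,000 = €255,150
Cap at €255,150: €126,350 is within the cap, no reduction.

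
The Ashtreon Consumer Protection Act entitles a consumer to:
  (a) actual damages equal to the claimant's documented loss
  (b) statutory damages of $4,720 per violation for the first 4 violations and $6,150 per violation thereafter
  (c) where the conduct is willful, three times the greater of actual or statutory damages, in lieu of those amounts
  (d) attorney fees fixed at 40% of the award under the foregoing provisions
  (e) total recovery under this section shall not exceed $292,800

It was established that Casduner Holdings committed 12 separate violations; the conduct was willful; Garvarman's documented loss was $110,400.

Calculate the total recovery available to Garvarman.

First 4 violations: 4 × $4,720 = $18,880
Remaining violations: (12 − 4) × $6,150 = $49,200
Statutory damages: $18,880 + $49,200 = $68,080
Greater of actual damages ($110,400) or statutory damages ($68,080): $110,400
Trebled: 3 × $110,400 = $331,200
Attorney fees: 40% of $331,200 = $132,480
Total before cap: $331,200 + $132,480 = $463,680
Cap at $292,800: $463,680 exceeds the cap → $292,800

$292,800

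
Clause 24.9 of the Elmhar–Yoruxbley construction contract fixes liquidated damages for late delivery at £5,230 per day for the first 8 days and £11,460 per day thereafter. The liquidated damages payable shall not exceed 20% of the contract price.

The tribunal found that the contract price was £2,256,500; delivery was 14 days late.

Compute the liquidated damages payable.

First 8 days: 8 × £5,230 = £41,840
Remaining days: (14 − 8) × £11,460 = £68,760
Accrued per-day damages: £41,840 + £68,760 = £110,600
Cap: 20% of £2,256,500 = £451,300
Cap at £451,300: £110,600 is within the cap, no reduction.

Liquidated damages: £110,600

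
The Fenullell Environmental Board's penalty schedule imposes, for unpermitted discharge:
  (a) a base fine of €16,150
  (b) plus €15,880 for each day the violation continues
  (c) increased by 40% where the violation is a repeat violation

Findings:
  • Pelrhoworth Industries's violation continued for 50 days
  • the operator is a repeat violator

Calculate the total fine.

Per-day component: 50 × €15,880 = €794,000
Base plus per-day: €16,150 + €794,000 = €810,150
Enhancement: 40% of €810,150 = €324,060
Enhanced fine: €810,150 + €324,060 = €1,134,210

Civil penalty: €1,134,210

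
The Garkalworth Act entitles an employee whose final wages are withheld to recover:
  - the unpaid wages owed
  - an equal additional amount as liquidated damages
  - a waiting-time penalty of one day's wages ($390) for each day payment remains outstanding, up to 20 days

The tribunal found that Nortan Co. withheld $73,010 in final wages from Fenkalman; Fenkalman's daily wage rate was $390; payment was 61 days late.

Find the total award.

$153,820

Liquidated damages (equal amount): $73,010
Penalty days: min(61, 20) = 20
Waiting-time penalty: 20 × $390 = $7,800
Total award: $73,010 + $73,010 + $7,800 = $153,820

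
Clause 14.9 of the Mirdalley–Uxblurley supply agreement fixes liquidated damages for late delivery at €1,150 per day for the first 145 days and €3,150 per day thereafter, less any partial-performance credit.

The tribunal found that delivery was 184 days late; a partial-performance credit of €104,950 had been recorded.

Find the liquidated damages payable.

First 145 days: 145 × €1,150 = €166,750
Remaining days: (184 − 145) × €3,150 = €122,850
Accrued per-day damages: €166,750 + €122,850 = €289,600
Less partial-performance credit: €289,600 − €104,950 = €184,650

€184,650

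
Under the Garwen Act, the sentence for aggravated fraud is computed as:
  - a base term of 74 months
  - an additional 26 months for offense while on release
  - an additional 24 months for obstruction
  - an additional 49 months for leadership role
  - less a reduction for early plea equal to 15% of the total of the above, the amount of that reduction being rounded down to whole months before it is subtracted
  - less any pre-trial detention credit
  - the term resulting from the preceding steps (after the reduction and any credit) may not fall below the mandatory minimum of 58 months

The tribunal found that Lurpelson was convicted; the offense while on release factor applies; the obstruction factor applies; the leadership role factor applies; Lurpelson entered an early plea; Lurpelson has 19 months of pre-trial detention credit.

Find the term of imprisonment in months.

Offense while on release enhancement: +26 months
Obstruction enhancement: +24 months
Leadership role enhancement: +49 months
Adjusted term: 74 months + 26 months + 24 months + 49 months = 173 months
Early plea reduction: 15% of 173 months = 25 months (rounded down)
After reduction: 173 − 25 = 148 months
Less pre-trial detention credit: 148 months − 19 months = 129 months
Minimum 58 months: 129 months meets the minimum, no increase.

129 months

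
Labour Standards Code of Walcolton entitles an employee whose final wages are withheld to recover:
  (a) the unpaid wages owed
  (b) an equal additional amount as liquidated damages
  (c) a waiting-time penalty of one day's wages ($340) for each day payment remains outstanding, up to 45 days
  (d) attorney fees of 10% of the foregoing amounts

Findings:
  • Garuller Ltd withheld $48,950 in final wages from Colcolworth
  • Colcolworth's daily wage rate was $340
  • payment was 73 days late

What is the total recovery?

$124,520

Liquidated damages (equal amount): $48,950
Penalty days: min(73, 45) = 45
Waiting-time penalty: 45 × $340 = $15,300
Subtotal: $48,950 + $48,950 + $15,300 = $113,200
Attorney fees: 10% of $113,200 = $11,320
Total award: $113,200 + $11,320 = $124,520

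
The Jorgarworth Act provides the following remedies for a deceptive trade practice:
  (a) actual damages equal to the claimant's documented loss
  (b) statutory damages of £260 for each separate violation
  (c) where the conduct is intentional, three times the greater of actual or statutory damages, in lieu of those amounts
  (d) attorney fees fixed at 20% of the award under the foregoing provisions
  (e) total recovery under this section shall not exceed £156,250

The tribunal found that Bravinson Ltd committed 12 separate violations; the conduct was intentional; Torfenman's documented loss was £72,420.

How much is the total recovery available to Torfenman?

£156,250

Statutory damages: 12 × £260 = £3,120
Greater of actual damages (£72,420) or statutory damages (£3,120): £72,420
Trebled: 3 × £72,420 = £217,260
Attorney fees: 20% of £217,260 = £43,452
Total before cap: £217,260 + £43,452 = £260,712
Cap at £156,250: £260,712 exceeds the cap → £156,250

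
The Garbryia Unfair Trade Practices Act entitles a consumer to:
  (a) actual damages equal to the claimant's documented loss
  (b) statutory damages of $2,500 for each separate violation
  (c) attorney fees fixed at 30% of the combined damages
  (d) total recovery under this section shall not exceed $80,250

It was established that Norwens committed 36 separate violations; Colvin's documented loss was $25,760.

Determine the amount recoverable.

Statutory damages: 36 × $2,500 = $90,000
Combined damages: $25,760 + $90,000 = $115,760
Attorney fees: 30% of $115,760 = $34,728
Total before cap: $115,760 + $34,728 = $150,488
Cap at $80,250: $150,488 exceeds the cap → $80,250

Total recovery: $80,250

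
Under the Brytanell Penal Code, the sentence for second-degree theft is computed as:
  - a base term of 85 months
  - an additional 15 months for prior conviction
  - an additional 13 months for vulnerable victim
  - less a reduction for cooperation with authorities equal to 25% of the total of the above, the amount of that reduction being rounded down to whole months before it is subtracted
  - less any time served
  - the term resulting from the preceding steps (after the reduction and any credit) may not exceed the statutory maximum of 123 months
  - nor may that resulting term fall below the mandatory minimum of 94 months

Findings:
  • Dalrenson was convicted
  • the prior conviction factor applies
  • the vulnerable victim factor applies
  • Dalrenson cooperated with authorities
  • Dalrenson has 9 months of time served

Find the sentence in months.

94 months

Prior conviction enhancement: +15 months
Vulnerable victim enhancement: +13 months
Adjusted term: 85 months + 15 months + 13 months = 113 months
Cooperation with authorities reduction: 25% of 113 months = 28 months (rounded down)
After reduction: 113 − 28 = 85 months
Less time served: 85 months − 9 months = 76 months
Cap at 123 months: 76 months is within the cap, no reduction.
Minimum 94 months: 76 months is below the minimum → 94 months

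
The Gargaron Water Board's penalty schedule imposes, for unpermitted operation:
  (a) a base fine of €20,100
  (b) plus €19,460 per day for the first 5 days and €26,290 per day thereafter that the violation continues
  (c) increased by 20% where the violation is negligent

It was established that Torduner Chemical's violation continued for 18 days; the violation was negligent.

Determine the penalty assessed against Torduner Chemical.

Civil penalty: €551,004

First 5 days: 5 × €19,460 = €97,300
Remaining days: (18 − 5) × €26,290 = €341,770
Per-day component: €97,300 + €341,770 = €439,070
Base plus per-day: €20,100 + €439,070 = €459,170
Enhancement: 20% of €459,170 = €91,834
Enhanced fine: €459,170 + €91,834 = €551,004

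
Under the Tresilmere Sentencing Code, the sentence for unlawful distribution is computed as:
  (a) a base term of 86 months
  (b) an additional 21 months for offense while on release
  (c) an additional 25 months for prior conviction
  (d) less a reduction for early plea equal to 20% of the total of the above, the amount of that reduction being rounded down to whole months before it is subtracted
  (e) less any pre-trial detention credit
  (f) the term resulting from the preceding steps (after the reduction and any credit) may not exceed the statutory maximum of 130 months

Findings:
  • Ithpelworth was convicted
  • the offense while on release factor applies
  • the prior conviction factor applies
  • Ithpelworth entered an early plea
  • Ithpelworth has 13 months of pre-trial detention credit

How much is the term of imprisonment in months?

93 months

Offense while on release enhancement: +21 months
Prior conviction enhancement: +25 months
Adjusted term: 86 months + 21 months + 25 months = 132 months
Early plea reduction: 20% of 132 months = 26 months (rounded down)
After reduction: 132 − 26 = 106 months
Less pre-trial detention credit: 106 months − 13 months = 93 months
Cap at 130 months: 93 months is within the cap, no reduction.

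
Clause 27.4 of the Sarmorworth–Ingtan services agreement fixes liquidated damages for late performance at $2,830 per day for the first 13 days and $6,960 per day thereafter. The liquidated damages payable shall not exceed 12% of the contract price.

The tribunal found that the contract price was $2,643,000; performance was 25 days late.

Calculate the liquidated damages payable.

$120,310

First 13 days: 13 × $2,830 = $36,790
Remaining days: (25 − 13) × $6,960 = $83,520
Accrued per-day damages: $36,790 + $83,520 = $120,310
Cap: 12% of $2,643,000 = $317,160
Cap at $317,160: $120,310 is within the cap, no reduction.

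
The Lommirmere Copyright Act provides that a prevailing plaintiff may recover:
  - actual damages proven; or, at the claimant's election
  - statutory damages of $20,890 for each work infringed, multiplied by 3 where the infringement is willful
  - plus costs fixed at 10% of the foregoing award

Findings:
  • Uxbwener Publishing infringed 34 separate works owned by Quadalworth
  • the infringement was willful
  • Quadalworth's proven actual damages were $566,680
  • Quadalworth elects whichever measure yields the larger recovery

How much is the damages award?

$2,343,858

Statutory damages: 34 × $20,890 = $710,260
Trebled: 3 × $710,260 = $2,130,780
Greater of actual damages ($566,680) or enhanced statutory damages ($2,130,780): $2,130,780
Costs: 10% of $2,130,780 = $213,078
Award plus costs: $2,130,780 + $213,078 = $2,343,858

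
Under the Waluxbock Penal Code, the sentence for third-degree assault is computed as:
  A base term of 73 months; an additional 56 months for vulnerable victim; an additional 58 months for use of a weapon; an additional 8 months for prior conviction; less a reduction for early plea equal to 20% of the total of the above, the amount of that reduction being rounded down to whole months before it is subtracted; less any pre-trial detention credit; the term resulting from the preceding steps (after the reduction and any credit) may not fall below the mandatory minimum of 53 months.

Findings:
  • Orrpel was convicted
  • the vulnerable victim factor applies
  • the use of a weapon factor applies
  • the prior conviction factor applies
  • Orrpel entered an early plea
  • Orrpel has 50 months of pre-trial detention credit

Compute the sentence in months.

Vulnerable victim enhancement: +56 months
Use of a weapon enhancement: +58 months
Prior conviction enhancement: +8 months
Adjusted term: 73 months + 56 months + 58 months + 8 months = 195 months
Early plea reduction: 20% of 195 months = 39 months (rounded down)
After reduction: 195 − 39 = 156 months
Less pre-trial detention credit: 156 months − 50 months = 106 months
Minimum 53 months: 106 months meets the minimum, no increase.

106 months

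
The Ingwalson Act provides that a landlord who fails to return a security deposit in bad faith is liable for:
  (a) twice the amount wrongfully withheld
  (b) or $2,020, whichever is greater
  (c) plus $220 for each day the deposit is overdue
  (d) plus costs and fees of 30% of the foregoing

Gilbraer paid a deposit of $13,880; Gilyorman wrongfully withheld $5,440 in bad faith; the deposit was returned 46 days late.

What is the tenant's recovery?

Doubled: 2 × $5,440 = $10,880
Minimum $2,020: $10,880 meets the minimum, no increase.
Late-return penalty: 46 × $220 = $10,120
Damages plus late penalty: $10,880 + $10,120 = $21,000
Costs and fees: 30% of $21,000 = $6,300
Total recovery: $21,000 + $6,300 = $27,300

Recovery: $27,300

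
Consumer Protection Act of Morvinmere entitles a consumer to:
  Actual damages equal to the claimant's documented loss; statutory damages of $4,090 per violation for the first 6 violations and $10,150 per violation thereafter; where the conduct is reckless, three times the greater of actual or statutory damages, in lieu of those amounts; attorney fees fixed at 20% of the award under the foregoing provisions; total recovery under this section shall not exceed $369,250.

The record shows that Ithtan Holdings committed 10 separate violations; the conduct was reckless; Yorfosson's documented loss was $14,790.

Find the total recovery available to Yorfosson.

$234,504

First 6 violations: 6 × $4,090 = $24,540
Remaining violations: (10 − 6) × $10,150 = $40,600
Statutory damages: $24,540 + $40,600 = $65,140
Greater of actual damages ($14,790) or statutory damages ($65,140): $65,140
Trebled: 3 × $65,140 = $195,420
Attorney fees: 20% of $195,420 = $39,084
Total before cap: $195,420 + $39,084 = $234,504
Cap at $369,250: $234,504 is within the cap, no reduction.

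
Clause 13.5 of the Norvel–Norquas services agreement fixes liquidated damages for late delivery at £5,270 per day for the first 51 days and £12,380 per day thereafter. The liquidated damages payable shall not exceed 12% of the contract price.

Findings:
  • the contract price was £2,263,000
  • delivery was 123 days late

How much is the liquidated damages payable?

First 51 days: 51 × £5,270 = £268,770
Remaining days: (123 − 51) × £12,380 = £891,360
Accrued per-day damages: £268,770 + £891,360 = £1,160,130
Cap: 12% of £2,263,000 = £271,560
Cap at £271,560: £1,160,130 exceeds the cap → £271,560

£271,560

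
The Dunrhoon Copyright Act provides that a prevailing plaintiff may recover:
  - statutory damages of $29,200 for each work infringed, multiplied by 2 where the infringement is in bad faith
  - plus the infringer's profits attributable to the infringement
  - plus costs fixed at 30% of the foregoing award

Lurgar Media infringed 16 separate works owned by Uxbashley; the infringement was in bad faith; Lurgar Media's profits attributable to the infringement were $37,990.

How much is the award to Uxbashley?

Statutory damages: 16 × $29,200 = $467,200
Doubled: 2 × $467,200 = $934,400
Combined award: $934,400 + $37,990 = $972,390
Costs: 30% of $972,390 = $291,717
Award plus costs: $972,390 + $291,717 = $1,264,107

$1,264,107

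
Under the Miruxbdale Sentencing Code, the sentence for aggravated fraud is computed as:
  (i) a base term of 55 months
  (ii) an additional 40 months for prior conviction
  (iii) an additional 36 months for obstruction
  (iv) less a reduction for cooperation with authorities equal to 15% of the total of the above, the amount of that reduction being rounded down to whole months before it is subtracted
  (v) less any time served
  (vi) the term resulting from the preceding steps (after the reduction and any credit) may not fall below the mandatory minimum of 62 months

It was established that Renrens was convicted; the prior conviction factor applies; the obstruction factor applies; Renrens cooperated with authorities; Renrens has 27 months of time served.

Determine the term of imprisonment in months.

Sentence: 85 months

Prior conviction enhancement: +40 months
Obstruction enhancement: +36 months
Adjusted term: 55 months + 40 months + 36 months = 131 months
Cooperation with authorities reduction: 15% of 131 months = 19 months (rounded down)
After reduction: 131 − 19 = 112 months
Less time served: 112 months − 27 months = 85 months
Minimum 62 months: 85 months meets the minimum, no increase.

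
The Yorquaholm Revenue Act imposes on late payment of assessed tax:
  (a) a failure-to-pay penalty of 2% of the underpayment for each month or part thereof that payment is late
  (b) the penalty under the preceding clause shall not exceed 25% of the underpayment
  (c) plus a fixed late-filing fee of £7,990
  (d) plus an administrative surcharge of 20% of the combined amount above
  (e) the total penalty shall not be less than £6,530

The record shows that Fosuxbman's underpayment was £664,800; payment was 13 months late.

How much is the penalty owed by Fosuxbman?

£209,028

Accrued rate: 2% × 13 = 26%, capped at 25% → 25%
Failure-to-pay penalty: 25% of £664,800 = £166,200
Penalty before surcharge: £166,200 + £7,990 = £174,190
Administrative surcharge: 20% of £174,190 = £34,838
Total penalty: £174,190 + £34,838 = £209,028
Minimum £6,530: £209,028 meets the minimum, no increase.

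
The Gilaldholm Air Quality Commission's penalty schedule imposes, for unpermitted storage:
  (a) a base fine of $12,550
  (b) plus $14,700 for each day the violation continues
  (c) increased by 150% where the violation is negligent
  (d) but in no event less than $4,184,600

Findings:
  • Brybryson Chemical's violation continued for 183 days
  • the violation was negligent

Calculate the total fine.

Civil penalty: $6,756,625

Per-day component: 183 × $14,700 = $2,690,100
Base plus per-day: $12,550 + $2,690,100 = $2,702,650
Enhancement: 150% of $2,702,650 = $4,053,975
Enhanced fine: $2,702,650 + $4,053,975 = $6,756,625
Minimum $4,184,600: $6,756,625 meets the minimum, no increase.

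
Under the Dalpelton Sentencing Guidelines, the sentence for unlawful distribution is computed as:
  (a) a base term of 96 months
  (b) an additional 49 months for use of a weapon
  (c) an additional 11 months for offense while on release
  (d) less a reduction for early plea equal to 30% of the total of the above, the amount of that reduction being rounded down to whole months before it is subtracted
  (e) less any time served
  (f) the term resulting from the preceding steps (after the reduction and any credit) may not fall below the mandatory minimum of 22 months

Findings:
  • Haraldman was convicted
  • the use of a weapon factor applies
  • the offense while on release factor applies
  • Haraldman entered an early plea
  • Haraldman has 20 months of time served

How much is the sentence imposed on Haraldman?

Use of a weapon enhancement: +49 months
Offense while on release enhancement: +11 months
Adjusted term: 96 months + 49 months + 11 months = 156 months
Early plea reduction: 30% of 156 months = 46 months (rounded down)
After reduction: 156 − 46 = 110 months
Less time served: 110 months − 20 months = 90 months
Minimum 22 months: 90 months meets the minimum, no increase.

Sentence: 90 months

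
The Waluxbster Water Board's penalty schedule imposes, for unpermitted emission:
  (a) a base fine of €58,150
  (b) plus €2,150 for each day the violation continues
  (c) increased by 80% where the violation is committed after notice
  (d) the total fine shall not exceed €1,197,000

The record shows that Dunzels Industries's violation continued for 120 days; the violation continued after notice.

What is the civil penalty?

Per-day component: 120 × €2,150 = €258,000
Base plus per-day: €58,150 + €258,000 = €316,150
Enhancement: 80% of €316,150 = €252,920
Enhanced fine: €316,150 + €252,920 = €569,070
Cap at €1,197,000: €569,070 is within the cap, no reduction.

€569,070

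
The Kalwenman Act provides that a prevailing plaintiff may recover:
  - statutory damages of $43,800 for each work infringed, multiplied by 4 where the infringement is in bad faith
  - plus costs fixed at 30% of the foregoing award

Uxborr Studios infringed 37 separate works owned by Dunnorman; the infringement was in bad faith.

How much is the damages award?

Statutory damages: 37 × $43,800 = $1,620,600
Multiplied by 4: 4 × $1,620,600 = $6,482,400
Costs: 30% of $6,482,400 = $1,944,720
Award plus costs: $6,482,400 + $1,944,720 = $8,427,120

$8,427,120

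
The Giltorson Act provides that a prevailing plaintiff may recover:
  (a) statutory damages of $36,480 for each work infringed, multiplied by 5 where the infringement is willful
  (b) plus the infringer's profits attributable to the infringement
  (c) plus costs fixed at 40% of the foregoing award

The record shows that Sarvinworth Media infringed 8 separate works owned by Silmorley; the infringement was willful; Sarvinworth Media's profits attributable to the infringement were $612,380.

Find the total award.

Award: $2,900,212

Statutory damages: 8 × $36,480 = $291,840
Multiplied by 5: 5 × $291,840 = $1,459,200
Combined award: $1,459,200 + $612,380 = $2,071,580
Costs: 40% of $2,071,580 = $828,632
Award plus costs: $2,071,580 + $828,632 = $2,900,212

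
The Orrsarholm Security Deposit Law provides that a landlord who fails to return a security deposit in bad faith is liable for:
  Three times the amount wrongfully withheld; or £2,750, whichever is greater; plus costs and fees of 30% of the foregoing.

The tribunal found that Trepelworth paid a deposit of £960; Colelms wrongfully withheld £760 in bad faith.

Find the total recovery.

£3,575

Trebled: 3 × £760 = £2,280
Minimum £2,750: £2,280 is below the minimum → £2,750
Costs and fees: 30% of £2,750 = £825
Total recovery: £2,750 + £825 = £3,575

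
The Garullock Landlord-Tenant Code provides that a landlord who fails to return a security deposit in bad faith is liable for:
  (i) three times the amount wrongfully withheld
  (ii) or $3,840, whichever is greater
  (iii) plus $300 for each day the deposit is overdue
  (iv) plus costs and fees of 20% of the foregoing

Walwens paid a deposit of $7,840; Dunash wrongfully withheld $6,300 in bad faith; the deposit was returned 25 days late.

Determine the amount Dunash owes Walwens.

Trebled: 3 × $6,300 = $18,900
Minimum $3,840: $18,900 meets the minimum, no increase.
Late-return penalty: 25 × $300 = $7,500
Damages plus late penalty: $18,900 + $7,500 = $26,400
Costs and fees: 20% of $26,400 = $5,280
Total recovery: $26,400 + $5,280 = $31,680

$31,680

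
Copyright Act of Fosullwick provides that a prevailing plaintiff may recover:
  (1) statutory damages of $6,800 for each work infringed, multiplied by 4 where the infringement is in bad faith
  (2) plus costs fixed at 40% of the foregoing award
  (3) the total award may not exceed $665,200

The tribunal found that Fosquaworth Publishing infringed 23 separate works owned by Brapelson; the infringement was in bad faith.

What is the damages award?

$665,200

Statutory damages: 23 × $6,800 = $156,400
Multiplied by 4: 4 × $156,400 = $625,600
Costs: 40% of $625,600 = $250,240
Award plus costs: $625,600 + $250,240 = $875,840
Cap at $665,200: $875,840 exceeds the cap → $665,200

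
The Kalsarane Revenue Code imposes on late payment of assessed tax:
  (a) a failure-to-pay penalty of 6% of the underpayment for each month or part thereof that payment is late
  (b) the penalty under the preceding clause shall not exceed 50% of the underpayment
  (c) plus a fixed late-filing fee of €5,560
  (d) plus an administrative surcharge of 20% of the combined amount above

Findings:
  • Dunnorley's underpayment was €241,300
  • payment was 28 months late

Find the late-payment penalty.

Penalty: €151,452

Accrued rate: 6% × 28 = 168%, capped at 50% → 50%
Failure-to-pay penalty: 50% of €241,300 = €120,650
Penalty before surcharge: €120,650 + €5,560 = €126,210
Administrative surcharge: 20% of €126,210 = €25,242
Total penalty: €126,210 + €25,242 = €151,452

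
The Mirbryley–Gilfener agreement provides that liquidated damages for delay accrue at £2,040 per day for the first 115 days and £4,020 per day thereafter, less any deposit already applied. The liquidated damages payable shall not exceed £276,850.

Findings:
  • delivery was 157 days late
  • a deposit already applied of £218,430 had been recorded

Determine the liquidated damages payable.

£185,010

First 115 days: 115 × £2,040 = £234,600
Remaining days: (157 − 115) × £4,020 = £168,840
Accrued per-day damages: £234,600 + £168,840 = £403,440
Less deposit already applied: £403,440 − £218,430 = £185,010
Cap at £276,850: £185,010 is within the cap, no reduction.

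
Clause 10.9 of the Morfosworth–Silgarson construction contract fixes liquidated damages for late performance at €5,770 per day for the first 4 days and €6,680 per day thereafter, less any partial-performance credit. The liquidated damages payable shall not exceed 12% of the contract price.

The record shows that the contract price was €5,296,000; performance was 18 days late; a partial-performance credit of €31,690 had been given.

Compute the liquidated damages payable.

€84,910

First 4 days: 4 × €5,770 = €23,080
Remaining days: (18 − 4) × €6,680 = €93,520
Accrued per-day damages: €23,080 + €93,520 = €116,600
Less partial-performance credit: €116,600 − €31,690 = €84,910
Cap: 12% of €5,296,000 = €635,520
Cap at €635,520: €84,910 is within the cap, no reduction.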